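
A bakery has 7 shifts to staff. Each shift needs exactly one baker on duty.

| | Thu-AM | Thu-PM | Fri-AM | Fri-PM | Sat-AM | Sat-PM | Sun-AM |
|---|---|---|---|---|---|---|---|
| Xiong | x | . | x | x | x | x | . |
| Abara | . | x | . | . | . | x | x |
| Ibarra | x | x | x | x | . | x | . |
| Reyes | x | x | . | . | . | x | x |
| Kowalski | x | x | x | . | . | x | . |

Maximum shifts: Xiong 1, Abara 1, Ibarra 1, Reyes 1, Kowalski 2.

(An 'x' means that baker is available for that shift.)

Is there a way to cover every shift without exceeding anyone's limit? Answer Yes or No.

No

Total capacity is 1+1+1+1+2 = 6 but 7 worker-slots are needed — infeasible.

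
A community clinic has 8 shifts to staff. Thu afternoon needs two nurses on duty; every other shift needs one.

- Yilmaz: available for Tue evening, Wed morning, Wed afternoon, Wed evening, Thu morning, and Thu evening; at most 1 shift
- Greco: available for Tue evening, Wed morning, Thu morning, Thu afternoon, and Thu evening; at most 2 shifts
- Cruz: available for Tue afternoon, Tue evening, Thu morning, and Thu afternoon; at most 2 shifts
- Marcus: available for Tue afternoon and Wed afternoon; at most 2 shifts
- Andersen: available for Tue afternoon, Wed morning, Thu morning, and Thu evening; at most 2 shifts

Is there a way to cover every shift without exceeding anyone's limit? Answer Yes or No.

Yes

Wed evening can only be covered by Yilmaz, so that assignment is forced.
Thu afternoon can only be covered by Greco and Cruz, so that assignment is forced.
One valid schedule: Tue afternoon→Marcus, Tue evening→Greco, Wed morning→Andersen, Wed afternoon→Marcus, Wed evening→Yilmaz, Thu morning→Cruz, Thu afternoon→Greco+Cruz, Thu evening→Andersen.
Loads: Yilmaz 1/1, Greco 2/2, Cruz 2/2, Marcus 2/2, Andersen 2/2 — all within limits.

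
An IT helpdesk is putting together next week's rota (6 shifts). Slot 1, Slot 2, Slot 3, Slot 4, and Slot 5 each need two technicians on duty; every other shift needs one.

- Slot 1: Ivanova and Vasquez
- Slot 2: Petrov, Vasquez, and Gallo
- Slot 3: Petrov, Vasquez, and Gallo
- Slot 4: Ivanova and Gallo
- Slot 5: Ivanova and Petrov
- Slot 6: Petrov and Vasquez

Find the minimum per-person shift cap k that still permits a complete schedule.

3

With 4 technicians and 11 worker-slots to fill, someone must work at least ⌈11/4⌉ = 3 shifts, so k ≥ 3.
k = 3 works: Slot 1→Ivanova+Vasquez, Slot 2→Petrov+Vasquez, Slot 3→Vasquez+Gallo, Slot 4→Ivanova+Gallo, Slot 5→Ivanova+Petrov, Slot 6→Petrov.
Loads: Ivanova 3, Petrov 3, Vasquez 3, Gallo 2 — all ≤ 3.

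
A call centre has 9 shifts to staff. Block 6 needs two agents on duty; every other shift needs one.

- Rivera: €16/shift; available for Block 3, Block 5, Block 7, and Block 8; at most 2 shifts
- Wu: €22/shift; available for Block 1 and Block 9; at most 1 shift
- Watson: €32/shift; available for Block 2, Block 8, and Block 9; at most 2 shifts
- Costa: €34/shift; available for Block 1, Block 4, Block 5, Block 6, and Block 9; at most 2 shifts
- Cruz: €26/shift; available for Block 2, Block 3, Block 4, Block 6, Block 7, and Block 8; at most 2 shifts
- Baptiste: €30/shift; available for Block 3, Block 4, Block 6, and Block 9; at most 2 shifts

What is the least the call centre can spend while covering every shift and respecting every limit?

Picking the cheapest available agent for each shift independently would cost €216, but that ignores the shift limits.
An optimal schedule: Block 1→Wu, Block 2→Cruz, Block 3→Cruz, Block 4→Baptiste, Block 5→Rivera, Block 6→Baptiste+Costa, Block 7→Rivera, Block 8→Watson, Block 9→Watson.
Total: 22 + 26 + 26 + 30 + 16 + 30 + 34 + 16 + 32 + 32 = €264.

€264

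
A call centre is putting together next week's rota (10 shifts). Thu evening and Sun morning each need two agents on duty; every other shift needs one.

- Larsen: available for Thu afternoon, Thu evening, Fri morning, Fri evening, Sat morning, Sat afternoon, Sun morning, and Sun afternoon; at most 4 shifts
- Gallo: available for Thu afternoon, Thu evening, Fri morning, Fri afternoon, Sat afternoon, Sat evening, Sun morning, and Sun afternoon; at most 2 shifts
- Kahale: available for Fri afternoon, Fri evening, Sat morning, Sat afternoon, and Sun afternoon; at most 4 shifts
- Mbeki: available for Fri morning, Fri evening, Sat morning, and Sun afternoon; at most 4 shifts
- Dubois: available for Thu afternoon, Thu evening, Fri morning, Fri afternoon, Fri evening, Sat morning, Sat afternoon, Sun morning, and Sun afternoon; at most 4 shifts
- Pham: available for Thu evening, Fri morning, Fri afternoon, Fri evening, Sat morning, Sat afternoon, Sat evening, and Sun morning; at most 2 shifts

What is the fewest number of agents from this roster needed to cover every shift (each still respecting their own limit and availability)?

12 slots to fill and no one can take more than 4, so at least ⌈12/4⌉ = 3 agents are needed.
No set of 3 agents can cover every shift (each such set leaves at least one shift with no one available or exceeds a cap).
Larsen, Gallo, Kahale, and Dubois alone can cover everything: Thu afternoon→Larsen, Thu evening→Larsen+Gallo, Fri morning→Larsen, Fri afternoon→Kahale, Fri evening→Kahale, Sat morning→Kahale, Sat afternoon→Kahale, Sat evening→Gallo, Sun morning→Larsen+Dubois, Sun afternoon→Dubois.

4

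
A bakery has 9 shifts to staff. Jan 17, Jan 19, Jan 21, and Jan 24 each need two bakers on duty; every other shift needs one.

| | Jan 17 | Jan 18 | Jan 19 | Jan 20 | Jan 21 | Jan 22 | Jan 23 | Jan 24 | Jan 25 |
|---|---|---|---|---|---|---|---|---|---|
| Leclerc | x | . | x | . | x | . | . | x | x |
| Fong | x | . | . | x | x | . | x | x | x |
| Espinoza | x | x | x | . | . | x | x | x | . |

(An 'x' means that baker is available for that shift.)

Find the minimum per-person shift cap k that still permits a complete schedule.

5

With 3 bakers and 13 worker-slots to fill, someone must work at least ⌈13/3⌉ = 5 shifts, so k ≥ 5.
k = 5 works: Jan 17→Leclerc+Fong, Jan 18→Espinoza, Jan 19→Leclerc+Espinoza, Jan 20→Fong, Jan 21→Leclerc+Fong, Jan 22→Espinoza, Jan 23→Fong, Jan 24→Leclerc+Fong, Jan 25→Leclerc.
Loads: Leclerc 5, Fong 5, Espinoza 3 — all ≤ 5.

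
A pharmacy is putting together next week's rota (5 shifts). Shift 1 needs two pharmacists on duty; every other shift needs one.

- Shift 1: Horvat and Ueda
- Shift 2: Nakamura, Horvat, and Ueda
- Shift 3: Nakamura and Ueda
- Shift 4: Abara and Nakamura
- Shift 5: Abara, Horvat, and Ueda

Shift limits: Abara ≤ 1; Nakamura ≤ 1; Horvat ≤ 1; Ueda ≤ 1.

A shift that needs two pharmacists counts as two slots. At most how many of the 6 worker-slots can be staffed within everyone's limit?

Total capacity across all pharmacists is 1+1+1+1 = 4, and 6 slots are needed, so at most 4 can be filled.
An assignment achieving 4: Shift 1→Horvat+Ueda, Shift 3→Nakamura, Shift 4→Abara.
Loads: Abara 1/1, Nakamura 1/1, Horvat 1/1, Ueda 1/1.

4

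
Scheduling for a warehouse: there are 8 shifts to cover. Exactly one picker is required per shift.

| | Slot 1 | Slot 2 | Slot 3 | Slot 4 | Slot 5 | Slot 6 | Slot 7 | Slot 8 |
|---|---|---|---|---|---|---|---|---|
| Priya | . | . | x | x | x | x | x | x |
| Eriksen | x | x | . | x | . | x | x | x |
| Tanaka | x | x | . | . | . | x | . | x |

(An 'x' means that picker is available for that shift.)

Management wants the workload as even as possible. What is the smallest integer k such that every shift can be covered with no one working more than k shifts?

With 3 pickers and 8 worker-slots to fill, someone must work at least ⌈8/3⌉ = 3 shifts, so k ≥ 3.
k = 3 works: Slot 1→Eriksen, Slot 2→Eriksen, Slot 3→Priya, Slot 4→Priya, Slot 5→Priya, Slot 6→Tanaka, Slot 7→Eriksen, Slot 8→Tanaka.
Loads: Priya 3, Eriksen 3, Tanaka 2 — all ≤ 3.

3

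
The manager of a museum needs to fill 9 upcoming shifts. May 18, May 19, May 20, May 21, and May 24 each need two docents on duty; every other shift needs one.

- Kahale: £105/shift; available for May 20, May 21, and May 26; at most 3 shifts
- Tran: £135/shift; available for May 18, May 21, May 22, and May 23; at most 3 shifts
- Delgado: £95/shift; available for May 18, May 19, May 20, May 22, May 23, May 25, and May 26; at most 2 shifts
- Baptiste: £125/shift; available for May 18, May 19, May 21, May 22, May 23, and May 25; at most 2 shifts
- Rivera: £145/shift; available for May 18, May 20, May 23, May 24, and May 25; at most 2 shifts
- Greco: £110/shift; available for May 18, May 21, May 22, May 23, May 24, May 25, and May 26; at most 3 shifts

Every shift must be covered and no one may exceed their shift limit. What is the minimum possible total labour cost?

£1635

May 19 can only be covered by Delgado and Baptiste, so that assignment is forced.
May 24 can only be covered by Rivera and Greco, so that assignment is forced.
Picking the cheapest available docent for each shift independently would cost £1475, but that ignores the shift limits.
An optimal schedule: May 18→Baptiste+Tran, May 19→Delgado+Baptiste, May 20→Delgado+Kahale, May 21→Kahale+Tran, May 22→Greco, May 23→Tran, May 24→Greco+Rivera, May 25→Greco, May 26→Kahale.
Total: 125 + 135 + 95 + 125 + 95 + 105 + 105 + 135 + 110 + 135 + 110 + 145 + 110 + 105 = £1635.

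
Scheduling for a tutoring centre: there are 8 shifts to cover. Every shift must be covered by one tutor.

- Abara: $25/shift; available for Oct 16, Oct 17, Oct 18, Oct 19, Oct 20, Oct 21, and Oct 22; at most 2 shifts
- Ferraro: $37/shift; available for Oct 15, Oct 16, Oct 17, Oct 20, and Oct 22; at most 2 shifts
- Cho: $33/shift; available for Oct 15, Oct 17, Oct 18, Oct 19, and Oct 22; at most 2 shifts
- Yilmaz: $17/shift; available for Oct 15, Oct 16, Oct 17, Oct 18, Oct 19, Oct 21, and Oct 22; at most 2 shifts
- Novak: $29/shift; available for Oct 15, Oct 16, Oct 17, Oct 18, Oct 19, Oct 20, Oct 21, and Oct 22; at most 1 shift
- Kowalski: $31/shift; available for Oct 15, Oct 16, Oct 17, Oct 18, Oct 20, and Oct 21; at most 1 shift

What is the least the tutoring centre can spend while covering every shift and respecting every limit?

$210

Picking the cheapest available tutor for each shift independently would cost $144, but that ignores the shift limits.
An optimal schedule: Oct 15→Novak, Oct 16→Abara, Oct 17→Cho, Oct 18→Kowalski, Oct 19→Yilmaz, Oct 20→Abara, Oct 21→Yilmaz, Oct 22→Cho.
Total: 29 + 25 + 33 + 31 + 17 + 25 + 17 + 33 = $210.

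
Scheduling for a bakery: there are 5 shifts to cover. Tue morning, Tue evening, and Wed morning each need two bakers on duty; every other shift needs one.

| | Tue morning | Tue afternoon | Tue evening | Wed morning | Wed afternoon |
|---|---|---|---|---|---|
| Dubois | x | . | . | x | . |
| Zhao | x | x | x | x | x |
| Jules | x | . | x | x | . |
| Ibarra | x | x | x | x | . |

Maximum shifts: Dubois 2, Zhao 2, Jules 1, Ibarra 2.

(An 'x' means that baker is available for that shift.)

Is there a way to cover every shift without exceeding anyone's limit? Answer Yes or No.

No

Shifts {Tue morning, Tue afternoon, Tue evening, Wed morning, Wed afternoon} need 8 worker-slots in total, but the bakers available for any of those shifts (Dubois, Zhao, Jules, and Ibarra) can supply at most 7 among them. So no valid schedule exists.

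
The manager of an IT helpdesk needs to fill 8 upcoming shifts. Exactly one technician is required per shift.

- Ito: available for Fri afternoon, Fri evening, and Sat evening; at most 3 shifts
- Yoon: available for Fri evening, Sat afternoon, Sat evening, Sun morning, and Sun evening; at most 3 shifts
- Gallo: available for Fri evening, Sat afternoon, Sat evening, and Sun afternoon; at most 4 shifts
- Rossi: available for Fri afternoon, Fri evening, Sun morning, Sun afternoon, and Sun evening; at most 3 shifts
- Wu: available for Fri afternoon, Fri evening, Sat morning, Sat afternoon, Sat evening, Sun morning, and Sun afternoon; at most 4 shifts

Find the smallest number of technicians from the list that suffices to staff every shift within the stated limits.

3

8 slots to fill and no one can take more than 4, so at least ⌈8/4⌉ = 2 technicians are needed.
No set of 2 technicians can cover every shift (each such set leaves at least one shift with no one available or exceeds a cap).
Ito, Yoon, and Wu alone can cover everything: Fri afternoon→Ito, Fri evening→Ito, Sat morning→Wu, Sat afternoon→Yoon, Sat evening→Ito, Sun morning→Yoon, Sun afternoon→Wu, Sun evening→Yoon.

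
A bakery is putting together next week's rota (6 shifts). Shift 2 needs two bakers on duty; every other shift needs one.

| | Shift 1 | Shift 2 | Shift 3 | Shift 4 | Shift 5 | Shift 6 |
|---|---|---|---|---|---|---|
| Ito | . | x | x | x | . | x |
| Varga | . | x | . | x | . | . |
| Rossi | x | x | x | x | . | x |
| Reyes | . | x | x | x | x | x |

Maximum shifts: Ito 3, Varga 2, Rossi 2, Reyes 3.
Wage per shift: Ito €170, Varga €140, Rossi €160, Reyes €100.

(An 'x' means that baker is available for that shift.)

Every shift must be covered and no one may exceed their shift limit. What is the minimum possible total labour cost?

€900

Shift 1 can only be covered by Rossi, so that assignment is forced.
Shift 5 can only be covered by Reyes, so that assignment is forced.
Picking the cheapest available baker for each shift independently would cost €800, but that ignores the shift limits.
An optimal schedule: Shift 1→Rossi, Shift 2→Varga+Rossi, Shift 3→Reyes, Shift 4→Varga, Shift 5→Reyes, Shift 6→Reyes.
Total: 160 + 140 + 160 + 100 + 140 + 100 + 100 = €900.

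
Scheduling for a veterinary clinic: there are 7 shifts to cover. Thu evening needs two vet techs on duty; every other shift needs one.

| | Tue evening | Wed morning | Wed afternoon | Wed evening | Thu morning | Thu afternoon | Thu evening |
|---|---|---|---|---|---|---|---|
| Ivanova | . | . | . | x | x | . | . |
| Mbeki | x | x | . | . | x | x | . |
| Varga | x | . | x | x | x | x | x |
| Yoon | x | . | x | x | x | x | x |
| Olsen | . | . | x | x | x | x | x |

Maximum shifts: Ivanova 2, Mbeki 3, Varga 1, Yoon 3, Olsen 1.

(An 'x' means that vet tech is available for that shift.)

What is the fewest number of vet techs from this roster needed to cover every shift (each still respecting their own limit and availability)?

4

8 slots to fill and no one can take more than 3, so at least ⌈8/3⌉ = 3 vet techs are needed.
No set of 3 vet techs can cover every shift (each such set leaves at least one shift with no one available or exceeds a cap).
Ivanova, Mbeki, Varga, and Yoon alone can cover everything: Tue evening→Mbeki, Wed morning→Mbeki, Wed afternoon→Yoon, Wed evening→Ivanova, Thu morning→Ivanova, Thu afternoon→Mbeki, Thu evening→Varga+Yoon.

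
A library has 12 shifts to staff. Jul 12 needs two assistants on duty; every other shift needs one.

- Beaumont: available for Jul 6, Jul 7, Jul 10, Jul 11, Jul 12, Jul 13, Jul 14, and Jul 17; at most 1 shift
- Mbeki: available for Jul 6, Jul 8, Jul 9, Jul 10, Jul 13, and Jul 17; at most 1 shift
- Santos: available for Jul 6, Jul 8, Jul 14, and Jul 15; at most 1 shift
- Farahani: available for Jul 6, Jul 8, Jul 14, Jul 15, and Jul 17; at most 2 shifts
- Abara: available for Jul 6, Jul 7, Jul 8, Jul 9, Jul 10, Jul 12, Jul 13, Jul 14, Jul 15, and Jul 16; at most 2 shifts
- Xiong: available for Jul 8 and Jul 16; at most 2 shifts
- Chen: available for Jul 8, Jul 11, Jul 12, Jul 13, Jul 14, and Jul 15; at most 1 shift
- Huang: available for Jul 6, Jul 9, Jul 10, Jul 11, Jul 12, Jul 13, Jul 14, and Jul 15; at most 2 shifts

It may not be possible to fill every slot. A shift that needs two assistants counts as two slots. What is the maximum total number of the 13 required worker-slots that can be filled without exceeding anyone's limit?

12

Total capacity across all assistants is 1+1+1+2+2+2+1+2 = 12, and 13 slots are needed, so at most 12 can be filled.
An assignment achieving 12: Jul 6→Farahani, Jul 7→Beaumont, Jul 8→Xiong, Jul 9→Mbeki, Jul 10→Abara, Jul 11→Chen, Jul 12→Abara+Huang, Jul 13→Huang, Jul 15→Santos, Jul 16→Xiong, Jul 17→Farahani.
Loads: Beaumont 1/1, Mbeki 1/1, Santos 1/1, Farahani 2/2, Abara 2/2, Xiong 2/2, Chen 1/1, Huang 2/2.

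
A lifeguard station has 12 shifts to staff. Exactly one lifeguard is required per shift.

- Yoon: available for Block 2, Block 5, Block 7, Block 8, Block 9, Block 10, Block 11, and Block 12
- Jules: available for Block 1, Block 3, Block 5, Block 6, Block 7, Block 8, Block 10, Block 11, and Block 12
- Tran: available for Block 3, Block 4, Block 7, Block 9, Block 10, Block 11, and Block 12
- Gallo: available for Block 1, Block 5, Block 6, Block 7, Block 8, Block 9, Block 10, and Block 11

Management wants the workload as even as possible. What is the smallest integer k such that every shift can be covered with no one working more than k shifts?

3

With 4 lifeguards and 12 worker-slots to fill, someone must work at least ⌈12/4⌉ = 3 shifts, so k ≥ 3.
k = 3 works: Block 1→Jules, Block 2→Yoon, Block 3→Jules, Block 4→Tran, Block 5→Yoon, Block 6→Jules, Block 7→Gallo, Block 8→Yoon, Block 9→Tran, Block 10→Gallo, Block 11→Gallo, Block 12→Tran.
Loads: Yoon 3, Jules 3, Tran 3, Gallo 3 — all ≤ 3.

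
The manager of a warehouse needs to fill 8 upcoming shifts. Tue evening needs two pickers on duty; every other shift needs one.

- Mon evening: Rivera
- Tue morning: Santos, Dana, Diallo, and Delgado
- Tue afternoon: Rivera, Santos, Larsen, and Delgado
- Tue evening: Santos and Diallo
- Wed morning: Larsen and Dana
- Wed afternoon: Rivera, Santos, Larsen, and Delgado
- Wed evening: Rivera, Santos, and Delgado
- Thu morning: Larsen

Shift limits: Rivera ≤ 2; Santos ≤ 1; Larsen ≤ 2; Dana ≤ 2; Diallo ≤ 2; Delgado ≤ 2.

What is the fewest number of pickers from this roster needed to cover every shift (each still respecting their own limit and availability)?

5

9 slots to fill and no one can take more than 2, so at least ⌈9/2⌉ = 5 pickers are needed.
Rivera, Santos, Larsen, Diallo, and Delgado alone can cover everything: Mon evening→Rivera, Tue morning→Diallo, Tue afternoon→Delgado, Tue evening→Santos+Diallo, Wed morning→Larsen, Wed afternoon→Delgado, Wed evening→Rivera, Thu morning→Larsen.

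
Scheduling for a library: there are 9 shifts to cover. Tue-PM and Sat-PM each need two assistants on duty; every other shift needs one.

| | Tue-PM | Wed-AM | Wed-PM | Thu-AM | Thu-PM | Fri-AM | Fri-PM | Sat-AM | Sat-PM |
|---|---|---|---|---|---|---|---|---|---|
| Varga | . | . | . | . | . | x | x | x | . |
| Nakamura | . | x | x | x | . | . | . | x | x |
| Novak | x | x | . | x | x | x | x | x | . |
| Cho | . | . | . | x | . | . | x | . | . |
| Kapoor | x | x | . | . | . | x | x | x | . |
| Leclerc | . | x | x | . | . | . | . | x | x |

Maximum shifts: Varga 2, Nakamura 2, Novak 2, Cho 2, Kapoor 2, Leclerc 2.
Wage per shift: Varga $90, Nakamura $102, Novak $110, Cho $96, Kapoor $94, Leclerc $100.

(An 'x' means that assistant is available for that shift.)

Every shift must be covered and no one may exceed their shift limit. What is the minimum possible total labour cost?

Tue-PM can only be covered by Novak and Kapoor, so that assignment is forced.
Thu-PM can only be covered by Novak, so that assignment is forced.
Sat-PM can only be covered by Nakamura and Leclerc, so that assignment is forced.
Picking the cheapest available assistant for each shift independently would cost $1076, but that ignores the shift limits.
An optimal schedule: Tue-PM→Kapoor+Novak, Wed-AM→Kapoor, Wed-PM→Leclerc, Thu-AM→Cho, Thu-PM→Novak, Fri-AM→Varga, Fri-PM→Cho, Sat-AM→Varga, Sat-PM→Leclerc+Nakamura.
Total: 94 + 110 + 94 + 100 + 96 + 110 + 90 + 96 + 90 + 100 + 102 = $1082.

$1082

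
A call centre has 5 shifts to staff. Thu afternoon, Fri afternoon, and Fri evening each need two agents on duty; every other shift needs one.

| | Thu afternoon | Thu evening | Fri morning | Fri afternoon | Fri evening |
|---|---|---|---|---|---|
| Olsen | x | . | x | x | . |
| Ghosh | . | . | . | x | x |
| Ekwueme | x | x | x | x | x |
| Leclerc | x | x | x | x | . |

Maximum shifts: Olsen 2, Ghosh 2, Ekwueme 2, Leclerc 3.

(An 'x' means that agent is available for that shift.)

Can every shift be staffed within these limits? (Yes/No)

Yes

Fri evening can only be covered by Ghosh and Ekwueme, so that assignment is forced.
One valid schedule: Thu afternoon→Olsen+Leclerc, Thu evening→Ekwueme, Fri morning→Olsen, Fri afternoon→Ghosh+Leclerc, Fri evening→Ghosh+Ekwueme.
Loads: Olsen 2/2, Ghosh 2/2, Ekwueme 2/2, Leclerc 2/3 — all within limits.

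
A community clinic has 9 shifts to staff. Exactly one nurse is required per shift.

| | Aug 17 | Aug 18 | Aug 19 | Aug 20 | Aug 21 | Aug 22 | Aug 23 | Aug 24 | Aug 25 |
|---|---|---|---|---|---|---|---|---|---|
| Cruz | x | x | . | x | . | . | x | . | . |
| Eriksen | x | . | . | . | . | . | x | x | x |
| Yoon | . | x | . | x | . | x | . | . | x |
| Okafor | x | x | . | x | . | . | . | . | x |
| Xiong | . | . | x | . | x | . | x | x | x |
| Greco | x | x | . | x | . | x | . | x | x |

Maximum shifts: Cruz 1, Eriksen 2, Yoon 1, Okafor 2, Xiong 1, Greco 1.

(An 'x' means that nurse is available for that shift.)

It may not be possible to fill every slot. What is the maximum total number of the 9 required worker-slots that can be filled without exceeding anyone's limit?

Total capacity across all nurses is 1+2+1+2+1+1 = 8, and 9 slots are needed, so at most 8 can be filled.
An assignment achieving 8: Aug 17→Eriksen, Aug 18→Okafor, Aug 19→Xiong, Aug 20→Okafor, Aug 22→Yoon, Aug 23→Cruz, Aug 24→Eriksen, Aug 25→Greco.
Loads: Cruz 1/1, Eriksen 2/2, Yoon 1/1, Okafor 2/2, Xiong 1/1, Greco 1/1.

8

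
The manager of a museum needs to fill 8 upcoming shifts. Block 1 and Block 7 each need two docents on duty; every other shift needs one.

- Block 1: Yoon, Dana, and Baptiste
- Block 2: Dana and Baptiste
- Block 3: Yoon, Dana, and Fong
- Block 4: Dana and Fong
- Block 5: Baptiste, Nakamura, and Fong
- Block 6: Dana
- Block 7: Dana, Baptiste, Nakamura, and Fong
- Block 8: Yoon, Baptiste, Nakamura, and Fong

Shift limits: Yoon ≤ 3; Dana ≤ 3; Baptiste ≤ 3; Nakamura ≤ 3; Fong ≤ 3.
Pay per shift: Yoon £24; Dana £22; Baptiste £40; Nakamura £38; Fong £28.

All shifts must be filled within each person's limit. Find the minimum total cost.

Block 6 can only be covered by Dana, so that assignment is forced.
Picking the cheapest available docent for each shift independently would cost £236, but that ignores the shift limits.
An optimal schedule: Block 1→Dana+Yoon, Block 2→Dana, Block 3→Yoon, Block 4→Fong, Block 5→Fong, Block 6→Dana, Block 7→Fong+Nakamura, Block 8→Yoon.
Total: 22 + 24 + 22 + 24 + 28 + 28 + 22 + 28 + 38 + 24 = £260.

£260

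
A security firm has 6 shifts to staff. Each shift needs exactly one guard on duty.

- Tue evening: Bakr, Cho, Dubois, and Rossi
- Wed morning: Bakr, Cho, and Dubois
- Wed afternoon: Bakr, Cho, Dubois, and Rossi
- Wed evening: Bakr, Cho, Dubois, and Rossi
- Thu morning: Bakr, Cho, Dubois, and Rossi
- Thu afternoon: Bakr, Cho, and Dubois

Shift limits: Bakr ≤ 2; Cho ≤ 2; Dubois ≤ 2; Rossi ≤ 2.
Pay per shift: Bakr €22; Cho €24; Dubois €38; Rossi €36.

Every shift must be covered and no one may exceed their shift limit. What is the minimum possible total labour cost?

Picking the cheapest available guard for each shift independently would cost €132, but that ignores the shift limits.
An optimal schedule: Tue evening→Cho, Wed morning→Bakr, Wed afternoon→Cho, Wed evening→Rossi, Thu morning→Rossi, Thu afternoon→Bakr.
Total: 24 + 22 + 24 + 36 + 36 + 22 = €164.

€164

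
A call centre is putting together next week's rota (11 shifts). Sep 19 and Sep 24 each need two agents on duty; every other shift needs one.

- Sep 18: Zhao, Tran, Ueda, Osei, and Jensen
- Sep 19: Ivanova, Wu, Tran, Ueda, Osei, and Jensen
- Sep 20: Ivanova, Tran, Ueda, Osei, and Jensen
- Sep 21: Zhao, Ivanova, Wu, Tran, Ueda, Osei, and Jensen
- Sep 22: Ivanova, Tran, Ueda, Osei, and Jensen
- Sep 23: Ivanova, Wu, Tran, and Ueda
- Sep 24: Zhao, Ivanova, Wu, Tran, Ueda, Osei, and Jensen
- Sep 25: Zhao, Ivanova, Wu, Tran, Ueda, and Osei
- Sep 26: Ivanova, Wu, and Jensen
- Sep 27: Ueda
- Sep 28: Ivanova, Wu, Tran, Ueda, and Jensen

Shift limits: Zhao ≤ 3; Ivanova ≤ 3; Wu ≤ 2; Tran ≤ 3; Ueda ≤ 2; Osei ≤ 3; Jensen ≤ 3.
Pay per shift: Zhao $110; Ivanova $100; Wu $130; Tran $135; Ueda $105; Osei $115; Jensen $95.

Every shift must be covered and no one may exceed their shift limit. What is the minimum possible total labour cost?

$1355

Sep 27 can only be covered by Ueda, so that assignment is forced.
Picking the cheapest available agent for each shift independently would cost $1265, but that ignores the shift limits.
An optimal schedule: Sep 18→Jensen, Sep 19→Ueda+Osei, Sep 20→Jensen, Sep 21→Zhao, Sep 22→Ivanova, Sep 23→Ivanova, Sep 24→Zhao+Osei, Sep 25→Zhao, Sep 26→Jensen, Sep 27→Ueda, Sep 28→Ivanova.
Total: 95 + 105 + 115 + 95 + 110 + 100 + 100 + 110 + 115 + 110 + 95 + 105 + 100 = $1355.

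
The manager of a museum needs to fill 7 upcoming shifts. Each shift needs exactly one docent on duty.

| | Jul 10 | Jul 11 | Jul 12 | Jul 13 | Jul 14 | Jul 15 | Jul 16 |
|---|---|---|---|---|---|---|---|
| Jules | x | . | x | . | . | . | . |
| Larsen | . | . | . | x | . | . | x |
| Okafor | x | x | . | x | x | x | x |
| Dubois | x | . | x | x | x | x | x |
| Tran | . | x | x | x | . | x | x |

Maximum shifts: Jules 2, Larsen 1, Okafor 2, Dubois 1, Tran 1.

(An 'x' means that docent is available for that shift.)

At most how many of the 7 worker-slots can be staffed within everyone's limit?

Total capacity across all docents is 2+1+2+1+1 = 7, and 7 slots are needed, so at most 7 can be filled.
An assignment achieving 7: Jul 10→Jules, Jul 11→Okafor, Jul 12→Jules, Jul 13→Larsen, Jul 14→Okafor, Jul 15→Dubois, Jul 16→Tran.
Loads: Jules 2/2, Larsen 1/1, Okafor 2/2, Dubois 1/1, Tran 1/1.

7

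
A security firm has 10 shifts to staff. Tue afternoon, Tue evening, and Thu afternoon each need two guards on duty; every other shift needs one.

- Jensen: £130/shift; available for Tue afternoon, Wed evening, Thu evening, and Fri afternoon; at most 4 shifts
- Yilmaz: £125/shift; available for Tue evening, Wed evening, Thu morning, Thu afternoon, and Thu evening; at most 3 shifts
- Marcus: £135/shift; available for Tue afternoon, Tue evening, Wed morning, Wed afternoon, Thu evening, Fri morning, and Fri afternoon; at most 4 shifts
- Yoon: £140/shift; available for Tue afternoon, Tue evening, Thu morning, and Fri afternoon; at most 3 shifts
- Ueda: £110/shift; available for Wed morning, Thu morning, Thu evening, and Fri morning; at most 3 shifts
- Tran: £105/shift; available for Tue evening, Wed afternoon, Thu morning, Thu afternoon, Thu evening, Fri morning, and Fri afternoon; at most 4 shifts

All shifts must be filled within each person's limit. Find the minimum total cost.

£1520

Thu afternoon can only be covered by Yilmaz and Tran, so that assignment is forced.
Picking the cheapest available guard for each shift independently would cost £1485, but that ignores the shift limits.
An optimal schedule: Tue afternoon→Jensen+Marcus, Tue evening→Tran+Yilmaz, Wed morning→Ueda, Wed afternoon→Tran, Wed evening→Yilmaz, Thu morning→Ueda, Thu afternoon→Tran+Yilmaz, Thu evening→Ueda, Fri morning→Tran, Fri afternoon→Jensen.
Total: 130 + 135 + 105 + 125 + 110 + 105 + 125 + 110 + 105 + 125 + 110 + 105 + 130 = £1520.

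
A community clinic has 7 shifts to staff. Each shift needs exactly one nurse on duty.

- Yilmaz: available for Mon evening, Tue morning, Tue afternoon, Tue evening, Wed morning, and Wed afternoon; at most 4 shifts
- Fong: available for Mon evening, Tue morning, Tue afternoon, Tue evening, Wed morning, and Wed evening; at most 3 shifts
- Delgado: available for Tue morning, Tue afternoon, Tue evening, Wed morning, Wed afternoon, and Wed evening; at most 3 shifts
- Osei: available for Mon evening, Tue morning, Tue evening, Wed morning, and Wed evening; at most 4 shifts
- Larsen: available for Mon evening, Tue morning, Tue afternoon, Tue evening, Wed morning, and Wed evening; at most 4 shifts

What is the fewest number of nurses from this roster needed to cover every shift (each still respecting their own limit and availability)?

2

7 slots to fill and no one can take more than 4, so at least ⌈7/4⌉ = 2 nurses are needed.
Yilmaz and Fong alone can cover everything: Mon evening→Yilmaz, Tue morning→Yilmaz, Tue afternoon→Yilmaz, Tue evening→Fong, Wed morning→Fong, Wed afternoon→Yilmaz, Wed evening→Fong.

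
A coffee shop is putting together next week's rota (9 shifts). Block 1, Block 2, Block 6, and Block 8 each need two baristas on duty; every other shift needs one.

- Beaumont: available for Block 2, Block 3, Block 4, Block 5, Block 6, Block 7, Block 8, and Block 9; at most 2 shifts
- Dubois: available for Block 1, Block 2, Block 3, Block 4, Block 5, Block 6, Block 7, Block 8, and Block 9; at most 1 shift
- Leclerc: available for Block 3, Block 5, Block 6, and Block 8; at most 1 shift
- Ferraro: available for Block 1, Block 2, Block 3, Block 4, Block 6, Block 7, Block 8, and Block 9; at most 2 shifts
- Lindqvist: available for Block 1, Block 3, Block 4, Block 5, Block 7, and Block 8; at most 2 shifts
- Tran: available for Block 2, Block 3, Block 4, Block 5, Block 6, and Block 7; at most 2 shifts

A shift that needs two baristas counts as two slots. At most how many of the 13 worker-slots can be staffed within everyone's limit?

10

Total capacity across all baristas is 2+1+1+2+2+2 = 10, and 13 slots are needed, so at most 10 can be filled.
An assignment achieving 10: Block 1→Dubois+Ferraro, Block 2→Beaumont+Ferraro, Block 3→Tran, Block 4→Lindqvist, Block 5→Leclerc, Block 6→Tran, Block 7→Lindqvist, Block 9→Beaumont.
Loads: Beaumont 2/2, Dubois 1/1, Leclerc 1/1, Ferraro 2/2, Lindqvist 2/2, Tran 2/2.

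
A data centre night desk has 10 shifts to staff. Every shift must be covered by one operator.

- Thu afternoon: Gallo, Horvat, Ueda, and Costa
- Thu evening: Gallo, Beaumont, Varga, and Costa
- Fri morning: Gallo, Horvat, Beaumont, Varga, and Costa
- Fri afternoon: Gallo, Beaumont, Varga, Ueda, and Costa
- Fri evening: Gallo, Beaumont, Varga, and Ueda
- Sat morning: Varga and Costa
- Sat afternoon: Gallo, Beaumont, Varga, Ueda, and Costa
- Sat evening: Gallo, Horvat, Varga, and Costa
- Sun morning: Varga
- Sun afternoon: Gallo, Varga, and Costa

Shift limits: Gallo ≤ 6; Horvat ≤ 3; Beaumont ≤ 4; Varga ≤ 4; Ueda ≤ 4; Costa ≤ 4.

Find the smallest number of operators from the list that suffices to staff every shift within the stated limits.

10 slots to fill and no one can take more than 6, so at least ⌈10/6⌉ = 2 operators are needed.
Gallo and Varga alone can cover everything: Thu afternoon→Gallo, Thu evening→Gallo, Fri morning→Gallo, Fri afternoon→Gallo, Fri evening→Gallo, Sat morning→Varga, Sat afternoon→Gallo, Sat evening→Varga, Sun morning→Varga, Sun afternoon→Varga.

2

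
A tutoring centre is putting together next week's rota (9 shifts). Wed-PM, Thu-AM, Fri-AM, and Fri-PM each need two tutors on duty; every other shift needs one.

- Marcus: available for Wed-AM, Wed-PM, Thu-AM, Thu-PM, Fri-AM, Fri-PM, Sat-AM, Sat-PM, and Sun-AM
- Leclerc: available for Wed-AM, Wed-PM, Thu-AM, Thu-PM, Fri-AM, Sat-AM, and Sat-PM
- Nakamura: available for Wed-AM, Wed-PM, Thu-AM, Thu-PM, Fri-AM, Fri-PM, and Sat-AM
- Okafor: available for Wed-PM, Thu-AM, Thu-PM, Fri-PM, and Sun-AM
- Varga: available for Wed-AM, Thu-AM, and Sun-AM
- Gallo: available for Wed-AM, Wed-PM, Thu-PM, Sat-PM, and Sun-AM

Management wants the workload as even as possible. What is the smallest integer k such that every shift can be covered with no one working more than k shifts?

3

With 6 tutors and 13 worker-slots to fill, someone must work at least ⌈13/6⌉ = 3 shifts, so k ≥ 3.
k = 3 works: Wed-AM→Leclerc, Wed-PM→Nakamura+Okafor, Thu-AM→Okafor+Varga, Thu-PM→Nakamura, Fri-AM→Marcus+Leclerc, Fri-PM→Marcus+Nakamura, Sat-AM→Marcus, Sat-PM→Leclerc, Sun-AM→Okafor.
Loads: Marcus 3, Leclerc 3, Nakamura 3, Okafor 3, Varga 1, Gallo 0 — all ≤ 3.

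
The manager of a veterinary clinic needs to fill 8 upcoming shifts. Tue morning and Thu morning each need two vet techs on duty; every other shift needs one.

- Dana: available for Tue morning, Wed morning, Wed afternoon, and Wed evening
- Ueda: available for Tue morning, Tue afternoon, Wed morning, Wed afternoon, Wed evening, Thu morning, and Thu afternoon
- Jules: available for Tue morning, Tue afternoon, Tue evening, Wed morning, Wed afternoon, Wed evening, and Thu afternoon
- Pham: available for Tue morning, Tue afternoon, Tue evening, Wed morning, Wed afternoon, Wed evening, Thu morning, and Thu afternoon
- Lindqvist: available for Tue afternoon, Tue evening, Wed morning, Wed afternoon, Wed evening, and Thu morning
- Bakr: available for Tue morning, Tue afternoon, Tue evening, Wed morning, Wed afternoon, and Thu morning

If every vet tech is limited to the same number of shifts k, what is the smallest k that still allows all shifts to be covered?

With 6 vet techs and 10 worker-slots to fill, someone must work at least ⌈10/6⌉ = 2 shifts, so k ≥ 2.
k = 2 works: Tue morning→Pham+Bakr, Tue afternoon→Ueda, Tue evening→Jules, Wed morning→Dana, Wed afternoon→Jules, Wed evening→Dana, Thu morning→Pham+Lindqvist, Thu afternoon→Ueda.
Loads: Dana 2, Ueda 2, Jules 2, Pham 2, Lindqvist 1, Bakr 1 — all ≤ 2.

2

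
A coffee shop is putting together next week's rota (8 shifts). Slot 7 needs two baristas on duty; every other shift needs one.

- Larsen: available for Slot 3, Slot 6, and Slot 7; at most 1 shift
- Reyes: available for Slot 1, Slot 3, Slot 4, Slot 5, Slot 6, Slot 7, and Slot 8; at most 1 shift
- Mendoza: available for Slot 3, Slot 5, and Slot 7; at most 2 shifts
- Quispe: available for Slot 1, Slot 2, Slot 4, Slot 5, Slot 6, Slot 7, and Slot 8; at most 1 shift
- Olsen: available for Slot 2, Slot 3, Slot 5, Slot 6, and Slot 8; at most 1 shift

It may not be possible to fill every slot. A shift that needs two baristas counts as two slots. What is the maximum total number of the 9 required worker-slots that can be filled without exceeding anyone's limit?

6

Total capacity across all baristas is 1+1+2+1+1 = 6, and 9 slots are needed, so at most 6 can be filled.
An assignment achieving 6: Slot 1→Reyes, Slot 2→Quispe, Slot 3→Larsen, Slot 5→Mendoza, Slot 7→Mendoza, Slot 8→Olsen.
Loads: Larsen 1/1, Reyes 1/1, Mendoza 2/2, Quispe 1/1, Olsen 1/1.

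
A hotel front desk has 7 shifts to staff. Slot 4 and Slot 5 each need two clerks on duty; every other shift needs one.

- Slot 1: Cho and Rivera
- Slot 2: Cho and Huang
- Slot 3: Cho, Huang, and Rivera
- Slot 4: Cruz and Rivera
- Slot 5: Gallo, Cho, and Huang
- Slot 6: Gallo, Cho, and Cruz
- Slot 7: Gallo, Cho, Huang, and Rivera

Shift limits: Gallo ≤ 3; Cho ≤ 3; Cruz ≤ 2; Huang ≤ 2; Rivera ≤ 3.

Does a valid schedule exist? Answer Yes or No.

Slot 4 can only be covered by Cruz and Rivera, so that assignment is forced.
One valid schedule: Slot 1→Cho, Slot 2→Cho, Slot 3→Cho, Slot 4→Cruz+Rivera, Slot 5→Gallo+Huang, Slot 6→Gallo, Slot 7→Gallo.
Loads: Gallo 3/3, Cho 3/3, Cruz 1/2, Huang 1/2, Rivera 1/3 — all within limits.

Yes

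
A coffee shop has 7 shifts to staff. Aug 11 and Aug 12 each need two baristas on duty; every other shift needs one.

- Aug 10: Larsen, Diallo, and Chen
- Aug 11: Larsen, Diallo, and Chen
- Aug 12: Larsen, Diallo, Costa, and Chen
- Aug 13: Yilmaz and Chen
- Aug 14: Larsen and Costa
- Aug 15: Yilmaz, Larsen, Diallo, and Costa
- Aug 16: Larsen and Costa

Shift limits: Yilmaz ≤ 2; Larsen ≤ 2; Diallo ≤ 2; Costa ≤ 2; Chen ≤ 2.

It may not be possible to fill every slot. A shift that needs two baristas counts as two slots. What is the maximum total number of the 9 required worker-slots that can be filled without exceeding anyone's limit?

Total capacity across all baristas is 2+2+2+2+2 = 10, and 9 slots are needed, so at most 9 can be filled.
An assignment achieving 9: Aug 10→Diallo, Aug 11→Diallo+Chen, Aug 12→Costa+Chen, Aug 13→Yilmaz, Aug 14→Larsen, Aug 15→Yilmaz, Aug 16→Larsen.
Loads: Yilmaz 2/2, Larsen 2/2, Diallo 2/2, Costa 1/2, Chen 2/2.

9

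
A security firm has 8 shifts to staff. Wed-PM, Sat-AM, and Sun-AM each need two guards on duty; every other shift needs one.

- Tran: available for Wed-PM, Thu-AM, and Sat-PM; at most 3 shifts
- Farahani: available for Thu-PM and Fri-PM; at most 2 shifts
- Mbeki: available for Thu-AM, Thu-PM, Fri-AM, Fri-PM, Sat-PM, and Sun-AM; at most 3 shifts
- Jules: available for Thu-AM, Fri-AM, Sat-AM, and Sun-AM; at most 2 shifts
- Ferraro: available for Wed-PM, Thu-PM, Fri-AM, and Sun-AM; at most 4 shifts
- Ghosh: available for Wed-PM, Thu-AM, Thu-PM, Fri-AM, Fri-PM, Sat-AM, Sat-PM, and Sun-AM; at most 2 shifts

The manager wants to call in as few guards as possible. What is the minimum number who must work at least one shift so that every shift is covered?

4

11 slots to fill and no one can take more than 4, so at least ⌈11/4⌉ = 3 guards are needed.
Any 3 guards together have capacity at most 4+3+3 = 10 < 11 slots, so 3 can never suffice.
Tran, Jules, Ferraro, and Ghosh alone can cover everything: Wed-PM→Tran+Ferraro, Thu-AM→Tran, Thu-PM→Ferraro, Fri-AM→Ferraro, Fri-PM→Ghosh, Sat-AM→Jules+Ghosh, Sat-PM→Tran, Sun-AM→Jules+Ferraro.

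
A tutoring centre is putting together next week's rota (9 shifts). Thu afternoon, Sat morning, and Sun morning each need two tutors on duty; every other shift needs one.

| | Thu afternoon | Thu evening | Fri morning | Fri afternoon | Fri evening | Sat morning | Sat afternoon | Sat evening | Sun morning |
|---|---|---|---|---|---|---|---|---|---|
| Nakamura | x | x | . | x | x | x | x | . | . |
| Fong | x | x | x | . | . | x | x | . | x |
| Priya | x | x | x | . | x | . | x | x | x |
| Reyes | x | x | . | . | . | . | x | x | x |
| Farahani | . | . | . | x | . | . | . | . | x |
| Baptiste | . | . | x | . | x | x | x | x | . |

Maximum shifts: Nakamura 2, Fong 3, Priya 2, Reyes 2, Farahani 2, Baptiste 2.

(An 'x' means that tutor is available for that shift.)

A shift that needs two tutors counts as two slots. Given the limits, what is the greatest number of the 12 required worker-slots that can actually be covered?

Total capacity across all tutors is 2+3+2+2+2+2 = 13, and 12 slots are needed, so at most 12 can be filled.
An assignment achieving 12: Thu afternoon→Fong+Priya, Thu evening→Reyes, Fri morning→Fong, Fri afternoon→Nakamura, Fri evening→Nakamura, Sat morning→Fong+Baptiste, Sat afternoon→Baptiste, Sat evening→Priya, Sun morning→Reyes+Farahani.
Loads: Nakamura 2/2, Fong 3/3, Priya 2/2, Reyes 2/2, Farahani 1/2, Baptiste 2/2.

12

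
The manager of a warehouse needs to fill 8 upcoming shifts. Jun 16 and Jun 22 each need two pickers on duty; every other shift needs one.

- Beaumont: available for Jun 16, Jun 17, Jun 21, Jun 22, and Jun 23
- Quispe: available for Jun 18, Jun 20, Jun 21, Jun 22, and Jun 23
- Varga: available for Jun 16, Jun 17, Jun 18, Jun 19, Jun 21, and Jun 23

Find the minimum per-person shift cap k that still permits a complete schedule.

4

With 3 pickers and 10 worker-slots to fill, someone must work at least ⌈10/3⌉ = 4 shifts, so k ≥ 4.
k = 4 works: Jun 16→Beaumont+Varga, Jun 17→Beaumont, Jun 18→Quispe, Jun 19→Varga, Jun 20→Quispe, Jun 21→Beaumont, Jun 22→Beaumont+Quispe, Jun 23→Quispe.
Loads: Beaumont 4, Quispe 4, Varga 2 — all ≤ 4.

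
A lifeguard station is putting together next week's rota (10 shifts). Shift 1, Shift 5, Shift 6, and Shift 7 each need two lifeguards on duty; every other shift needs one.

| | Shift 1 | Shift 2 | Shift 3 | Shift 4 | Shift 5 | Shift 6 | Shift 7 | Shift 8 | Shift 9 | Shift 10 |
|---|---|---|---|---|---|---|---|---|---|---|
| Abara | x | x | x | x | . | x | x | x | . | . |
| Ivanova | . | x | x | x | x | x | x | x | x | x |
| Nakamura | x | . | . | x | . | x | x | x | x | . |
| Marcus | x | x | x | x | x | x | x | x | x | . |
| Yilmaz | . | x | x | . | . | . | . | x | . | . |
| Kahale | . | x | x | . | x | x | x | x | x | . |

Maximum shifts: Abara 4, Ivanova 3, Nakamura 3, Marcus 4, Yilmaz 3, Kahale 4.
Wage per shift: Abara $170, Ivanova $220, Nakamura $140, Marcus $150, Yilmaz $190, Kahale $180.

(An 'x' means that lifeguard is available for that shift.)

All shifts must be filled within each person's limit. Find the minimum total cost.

$2280

Shift 10 can only be covered by Ivanova, so that assignment is forced.
Picking the cheapest available lifeguard for each shift independently would cost $2140, but that ignores the shift limits.
An optimal schedule: Shift 1→Nakamura+Marcus, Shift 2→Marcus, Shift 3→Abara, Shift 4→Nakamura, Shift 5→Marcus+Kahale, Shift 6→Marcus+Abara, Shift 7→Abara+Kahale, Shift 8→Abara, Shift 9→Nakamura, Shift 10→Ivanova.
Total: 140 + 150 + 150 + 170 + 140 + 150 + 180 + 150 + 170 + 170 + 180 + 170 + 140 + 220 = $2280.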